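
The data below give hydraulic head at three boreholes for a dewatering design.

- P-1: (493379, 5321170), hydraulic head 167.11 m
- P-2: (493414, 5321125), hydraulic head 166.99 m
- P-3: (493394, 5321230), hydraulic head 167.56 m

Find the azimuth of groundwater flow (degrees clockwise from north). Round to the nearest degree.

217°

Differences from P-1: to P-2 (Δx, Δy, Δh) = (35, -45, -0.12); to P-3 = (15, 60, +0.45).
Solve a·Δx + b·Δy = Δh: det = 35·60 − 15·(-45) = 2775.
∂h/∂x = [(-0.12)·60 − (+0.45)·(-45)] / 2775 = +0.004703
∂h/∂y = [35·(+0.45) − 15·(-0.12)] / 2775 = +0.006324
Flow direction (−∇h) has components (-0.004703 E, -0.006324 N).
Azimuth = atan2(E, N) = atan2(-0.004703, -0.006324) = 216.6° ≈ 217°.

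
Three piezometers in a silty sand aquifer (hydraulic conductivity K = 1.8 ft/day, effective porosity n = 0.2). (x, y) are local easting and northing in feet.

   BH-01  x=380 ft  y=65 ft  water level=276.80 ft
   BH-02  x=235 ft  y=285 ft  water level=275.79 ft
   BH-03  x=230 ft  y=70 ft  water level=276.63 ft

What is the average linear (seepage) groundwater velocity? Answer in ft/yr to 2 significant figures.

13 ft/yr

Differences from BH-01: to BH-02 (Δx, Δy, Δh) = (-145, 220, -1.01); to BH-03 = (-150, 5, -0.17).
Determinant of the coordinate differences = (-145)·5 − (-150)·220 = 32275.
∂h/∂x = [(-1.01)·5 − (-0.17)·220] / 32275 = +0.001002
∂h/∂y = [(-145)·(-0.17) − (-150)·(-1.01)] / 32275 = -0.003930
|∇h| = √(0.001002² + -0.003930²) = 0.004056
Seepage velocity v = K·i/n = 1.8 × 0.004056 / 0.2 = 0.0365 ft/day = 13.33 ft/yr.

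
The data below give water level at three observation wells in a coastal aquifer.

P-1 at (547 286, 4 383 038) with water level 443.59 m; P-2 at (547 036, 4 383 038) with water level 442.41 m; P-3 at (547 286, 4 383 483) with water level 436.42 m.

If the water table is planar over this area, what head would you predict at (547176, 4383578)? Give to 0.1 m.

434.4 m

∂h/∂x = (442.41 − 443.59) / (547036 − 547286) = +0.004720
∂h/∂y = (436.42 − 443.59) / (4383483 − 4383038) = -0.01611
h(547176, 4383578) = 443.59 + (+0.004720)·(-110) + (-0.01611)·(540) = 443.59 -0.519 -8.701 = 434.370 m.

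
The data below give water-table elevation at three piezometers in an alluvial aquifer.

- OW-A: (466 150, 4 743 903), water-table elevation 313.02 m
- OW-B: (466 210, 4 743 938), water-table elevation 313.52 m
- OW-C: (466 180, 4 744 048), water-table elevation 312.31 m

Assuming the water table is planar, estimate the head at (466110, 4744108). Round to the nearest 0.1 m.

Taking OW-A as reference: OW-B−OW-A = (60, 35, +0.50); OW-C−OW-A = (30, 145, -0.71).
Solve a·Δx + b·Δy = Δh: det = 60·145 − 30·35 = 7650.
∂h/∂x = [(+0.50)·145 − (-0.71)·35] / 7650 = +0.01273
∂h/∂y = [60·(-0.71) − 30·(+0.50)] / 7650 = -0.007529
h(466110, 4744108) = 313.02 + (+0.01273)·(-40) + (-0.007529)·(205) = 313.02 -0.509 -1.544 = 310.967 m.

311.0 m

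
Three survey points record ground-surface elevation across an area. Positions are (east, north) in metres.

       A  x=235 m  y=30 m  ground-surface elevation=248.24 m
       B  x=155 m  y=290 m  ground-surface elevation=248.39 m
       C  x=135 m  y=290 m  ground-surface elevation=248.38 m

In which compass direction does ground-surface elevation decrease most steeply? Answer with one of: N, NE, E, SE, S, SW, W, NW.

With z = a·x + b·y + c and A as origin, the differences give:
  (-80)·a + 260·b = +0.15
  (-100)·a + 260·b = +0.14
Eliminate b (×260 and ×260, subtract): 5200·a = 2.600 → a = ∂z/∂x = +0.0005000
Back-substitute: b = ∂z/∂y = +0.0007308.
Steepest decrease is along −∇f = (-0.0005000 E, -0.0007308 N) → southwest.

SW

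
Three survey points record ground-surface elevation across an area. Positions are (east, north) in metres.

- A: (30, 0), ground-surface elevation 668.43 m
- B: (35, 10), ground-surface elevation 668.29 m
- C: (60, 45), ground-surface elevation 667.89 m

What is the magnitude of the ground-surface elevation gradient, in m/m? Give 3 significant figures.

0.0233 m/m

Taking A as reference: B−A = (5, 10, -0.14); C−A = (30, 45, -0.54).
Solve a·Δx + b·Δy = Δz: det = 5·45 − 30·10 = -75.
∂z/∂x = [(-0.14)·45 − (-0.54)·10] / -75 = +0.01200
∂z/∂y = [5·(-0.54) − 30·(-0.14)] / -75 = -0.02000
|∇f| = √(0.01200² + -0.02000²) = 0.02332 m/m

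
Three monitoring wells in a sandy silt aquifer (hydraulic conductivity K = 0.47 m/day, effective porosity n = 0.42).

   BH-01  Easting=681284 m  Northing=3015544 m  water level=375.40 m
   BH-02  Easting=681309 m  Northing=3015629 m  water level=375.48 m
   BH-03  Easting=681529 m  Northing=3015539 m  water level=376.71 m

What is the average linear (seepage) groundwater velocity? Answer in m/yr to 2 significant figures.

2.2 m/yr

Three-point gradient (reference BH-01): Δ to BH-02 = (25, 85, +0.08), Δ to BH-03 = (245, -5, +1.31).
∂h/∂x = +0.005334, ∂h/∂y = -0.0006277 (det = -20950).
|∇h| = √(0.005334² + -0.0006277²) = 0.005371
Seepage velocity v = K·i/n = 0.47 × 0.005371 / 0.42 = 0.00601 m/day = 2.195 m/yr.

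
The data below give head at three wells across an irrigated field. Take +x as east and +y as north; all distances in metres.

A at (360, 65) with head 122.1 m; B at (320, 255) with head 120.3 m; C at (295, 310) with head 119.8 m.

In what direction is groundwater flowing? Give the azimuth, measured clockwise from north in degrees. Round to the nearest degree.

009°

Taking A as reference: B−A = (-40, 190, -1.8); C−A = (-65, 245, -2.3).
Solve a·Δx + b·Δy = Δh: det = (-40)·245 − (-65)·190 = 2550.
∂h/∂x = [(-1.8)·245 − (-2.3)·190] / 2550 = -0.001569
∂h/∂y = [(-40)·(-2.3) − (-65)·(-1.8)] / 2550 = -0.009804
Flow direction (−∇h) has components (+0.001569 E, +0.009804 N).
Azimuth = atan2(E, N) = atan2(+0.001569, +0.009804) = 9.1° ≈ 009°.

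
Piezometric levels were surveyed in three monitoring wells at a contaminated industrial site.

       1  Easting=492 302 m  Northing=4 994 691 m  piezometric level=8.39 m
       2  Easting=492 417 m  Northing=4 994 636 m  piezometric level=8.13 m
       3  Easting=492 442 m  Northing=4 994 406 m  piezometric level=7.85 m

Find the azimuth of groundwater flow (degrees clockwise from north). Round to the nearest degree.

Three-point gradient (reference 1): Δ to 2 = (115, -55, -0.26), Δ to 3 = (140, -285, -0.54).
∂h/∂x = -0.001771, ∂h/∂y = +0.001025 (det = -25075).
Flow direction (−∇h) has components (+0.001771 E, -0.001025 N).
Azimuth = atan2(E, N) = atan2(+0.001771, -0.001025) = 120.1° ≈ 120°.

120°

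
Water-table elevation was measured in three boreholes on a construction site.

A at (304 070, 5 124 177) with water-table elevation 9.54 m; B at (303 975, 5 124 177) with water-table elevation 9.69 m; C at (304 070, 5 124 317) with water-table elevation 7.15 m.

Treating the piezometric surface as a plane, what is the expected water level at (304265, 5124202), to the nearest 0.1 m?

∂h/∂x = (9.69 − 9.54) / (303975 − 304070) = -0.001579
∂h/∂y = (7.15 − 9.54) / (5124317 − 5124177) = -0.01707
h(304265, 5124202) = 9.54 + (-0.001579)·(195) + (-0.01707)·(25) = 9.54 -0.308 -0.427 = 8.805 m.

8.8 m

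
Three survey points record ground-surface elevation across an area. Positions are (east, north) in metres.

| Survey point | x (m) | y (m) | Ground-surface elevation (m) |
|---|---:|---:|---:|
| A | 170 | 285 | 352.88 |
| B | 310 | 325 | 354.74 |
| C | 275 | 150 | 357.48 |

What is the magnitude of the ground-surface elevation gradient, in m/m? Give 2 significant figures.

0.027 m/m

With z = a·x + b·y + c and A as origin, the differences give:
  140·a + 40·b = +1.86
  105·a + (-135)·b = +4.60
Eliminate b (×(-135) and ×40, subtract): -23100·a = -435.100 → a = ∂z/∂x = +0.01884
Back-substitute: b = ∂z/∂y = -0.01942.
|∇f| = √(0.01884² + -0.01942²) = 0.02706 m/m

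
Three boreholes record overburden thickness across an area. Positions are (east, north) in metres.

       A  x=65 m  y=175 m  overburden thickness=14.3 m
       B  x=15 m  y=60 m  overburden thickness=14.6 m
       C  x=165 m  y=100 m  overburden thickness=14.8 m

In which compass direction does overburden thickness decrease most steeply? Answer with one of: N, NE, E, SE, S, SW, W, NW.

With d = a·x + b·y + c and A as origin, the differences give:
  (-50)·a + (-115)·b = +0.3
  100·a + (-75)·b = +0.5
Eliminate b (×(-75) and ×(-115), subtract): 15250·a = 35.00 → a = ∂d/∂x = +0.002295
Back-substitute: b = ∂d/∂y = -0.003607.
Steepest decrease is along −∇f = (-0.002295 E, +0.003607 N) → northwest.

NW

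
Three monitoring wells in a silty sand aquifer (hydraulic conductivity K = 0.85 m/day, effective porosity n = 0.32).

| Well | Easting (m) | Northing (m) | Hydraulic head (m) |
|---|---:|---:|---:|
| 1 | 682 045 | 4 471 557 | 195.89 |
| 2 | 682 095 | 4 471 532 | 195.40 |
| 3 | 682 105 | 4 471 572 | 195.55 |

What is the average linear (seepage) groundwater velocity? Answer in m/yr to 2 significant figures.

With h = a·x + b·y + c and 1 as origin, the differences give:
  50·a + (-25)·b = -0.49
  60·a + 15·b = -0.34
Eliminate b (×15 and ×(-25), subtract): 2250·a = -15.850 → a = ∂h/∂x = -0.007044
Back-substitute: b = ∂h/∂y = +0.005511.
|∇h| = √(-0.007044² + 0.005511²) = 0.008944
Seepage velocity v = K·i/n = 0.85 × 0.008944 / 0.32 = 0.02376 m/day = 8.678 m/yr.

8.7 m/yr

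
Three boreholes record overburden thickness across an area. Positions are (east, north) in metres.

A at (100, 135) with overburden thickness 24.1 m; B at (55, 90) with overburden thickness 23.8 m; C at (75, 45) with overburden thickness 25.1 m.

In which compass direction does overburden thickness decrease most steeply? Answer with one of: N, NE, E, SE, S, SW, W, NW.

NW

Taking A as reference: B−A = (-45, -45, -0.3); C−A = (-25, -90, +1.0).
Determinant of the coordinate differences = (-45)·(-90) − (-25)·(-45) = 2925.
∂d/∂x = [(-0.3)·(-90) − (+1.0)·(-45)] / 2925 = +0.02462
∂d/∂y = [(-45)·(+1.0) − (-25)·(-0.3)] / 2925 = -0.01795
Steepest decrease is along −∇f = (-0.02462 E, +0.01795 N) → northwest.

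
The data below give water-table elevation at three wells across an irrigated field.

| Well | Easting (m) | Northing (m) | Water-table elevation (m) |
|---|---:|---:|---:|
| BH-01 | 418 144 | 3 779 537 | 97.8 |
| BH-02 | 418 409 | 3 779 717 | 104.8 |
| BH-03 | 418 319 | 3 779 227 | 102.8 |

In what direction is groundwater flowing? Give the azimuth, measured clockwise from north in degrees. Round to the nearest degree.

With h = a·x + b·y + c and BH-01 as origin, the differences give:
  265·a + 180·b = +7.0
  175·a + (-310)·b = +5.0
Eliminate b (×(-310) and ×180, subtract): -113650·a = -3070.00 → a = ∂h/∂x = +0.02701
Back-substitute: b = ∂h/∂y = -0.0008799.
Flow direction (−∇h) has components (-0.02701 E, +0.0008799 N).
Azimuth = atan2(E, N) = atan2(-0.02701, +0.0008799) = 271.9° ≈ 272°.

272°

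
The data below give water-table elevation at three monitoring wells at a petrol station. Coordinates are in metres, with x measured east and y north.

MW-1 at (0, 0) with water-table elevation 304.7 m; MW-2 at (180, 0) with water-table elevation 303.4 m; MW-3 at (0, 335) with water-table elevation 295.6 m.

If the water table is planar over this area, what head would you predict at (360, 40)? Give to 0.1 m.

301.0 m

∂h/∂x = (303.4 − 304.7) / (180 − 0) = -0.007222
∂h/∂y = (295.6 − 304.7) / (335 − 0) = -0.02716
h(360, 40) = 304.7 + (-0.007222)·(360) + (-0.02716)·(40) = 304.7 -2.600 -1.087 = 301.013 m.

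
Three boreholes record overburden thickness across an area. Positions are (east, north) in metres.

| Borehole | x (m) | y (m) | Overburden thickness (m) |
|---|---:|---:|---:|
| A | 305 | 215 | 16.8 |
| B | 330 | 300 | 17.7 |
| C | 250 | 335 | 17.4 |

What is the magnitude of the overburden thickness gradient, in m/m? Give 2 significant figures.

Three-point gradient (reference A): Δ to B = (25, 85, +0.9), Δ to C = (-55, 120, +0.6).
∂d/∂x = +0.007427, ∂d/∂y = +0.008404 (det = 7675).
|∇f| = √(0.007427² + 0.008404²) = 0.01122 m/m

0.011 m/m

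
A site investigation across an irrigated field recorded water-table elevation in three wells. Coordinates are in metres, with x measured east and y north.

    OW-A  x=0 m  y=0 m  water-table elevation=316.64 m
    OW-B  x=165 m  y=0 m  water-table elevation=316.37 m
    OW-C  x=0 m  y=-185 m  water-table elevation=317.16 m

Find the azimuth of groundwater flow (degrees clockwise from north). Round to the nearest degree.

030°

∂h/∂x = (316.37 − 316.64) / (165 − 0) = -0.001636
∂h/∂y = (317.16 − 316.64) / (-185 − 0) = -0.002811
Flow direction (−∇h) has components (+0.001636 E, +0.002811 N).
Azimuth = atan2(E, N) = atan2(+0.001636, +0.002811) = 30.2° ≈ 030°.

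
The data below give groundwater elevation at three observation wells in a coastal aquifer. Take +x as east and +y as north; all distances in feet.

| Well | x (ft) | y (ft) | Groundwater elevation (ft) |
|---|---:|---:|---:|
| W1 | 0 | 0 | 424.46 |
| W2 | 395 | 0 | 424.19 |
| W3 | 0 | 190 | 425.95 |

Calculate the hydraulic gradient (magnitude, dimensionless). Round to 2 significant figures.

∂h/∂x = (424.19 − 424.46) / (395 − 0) = -0.0006835
∂h/∂y = (425.95 − 424.46) / (190 − 0) = +0.007842
|∇h| = √(-0.0006835² + 0.007842²) = 0.007872

0.0079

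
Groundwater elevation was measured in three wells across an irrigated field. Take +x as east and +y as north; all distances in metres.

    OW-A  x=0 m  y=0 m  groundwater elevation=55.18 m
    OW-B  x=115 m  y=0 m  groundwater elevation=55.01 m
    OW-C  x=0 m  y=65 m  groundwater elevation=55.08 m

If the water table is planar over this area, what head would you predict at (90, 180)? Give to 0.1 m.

54.8 m

∂h/∂x = (55.01 − 55.18) / (115 − 0) = -0.001478
∂h/∂y = (55.08 − 55.18) / (65 − 0) = -0.001538
h(90, 180) = 55.18 + (-0.001478)·(90) + (-0.001538)·(180) = 55.18 -0.133 -0.277 = 54.770 m.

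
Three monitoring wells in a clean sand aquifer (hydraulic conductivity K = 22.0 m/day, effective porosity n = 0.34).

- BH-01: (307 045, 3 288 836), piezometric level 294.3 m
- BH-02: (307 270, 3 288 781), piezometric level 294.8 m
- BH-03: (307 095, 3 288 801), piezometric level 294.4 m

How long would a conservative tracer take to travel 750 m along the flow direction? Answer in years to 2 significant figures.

13 years

Differences from BH-01: to BH-02 (Δx, Δy, Δh) = (225, -55, +0.5); to BH-03 = (50, -35, +0.1).
Solve a·Δx + b·Δy = Δh: det = 225·(-35) − 50·(-55) = -5125.
∂h/∂x = [(+0.5)·(-35) − (+0.1)·(-55)] / -5125 = +0.002341
∂h/∂y = [225·(+0.1) − 50·(+0.5)] / -5125 = +0.0004878
|∇h| = √(0.002341² + 0.0004878²) = 0.002391
Seepage velocity v = K·i/n = 22.0 × 0.002391 / 0.34 = 0.1547 m/day.
t = 750 / 0.1547 = 4848 days = 13.3 years.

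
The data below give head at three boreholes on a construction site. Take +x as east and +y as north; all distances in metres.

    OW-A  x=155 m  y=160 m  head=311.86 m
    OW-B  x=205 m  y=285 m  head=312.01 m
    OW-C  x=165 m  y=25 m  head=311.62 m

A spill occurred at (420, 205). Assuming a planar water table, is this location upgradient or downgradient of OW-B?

downgradient

Differences from OW-A: to OW-B (Δx, Δy, Δh) = (50, 125, +0.15); to OW-C = (10, -135, -0.24).
Solve a·Δx + b·Δy = Δh: det = 50·(-135) − 10·125 = -8000.
∂h/∂x = [(+0.15)·(-135) − (-0.24)·125] / -8000 = -0.001219
∂h/∂y = [50·(-0.24) − 10·(+0.15)] / -8000 = +0.001688
Head at (420, 205) = 311.86 + (-0.001219)·(265) + (+0.001688)·(45) = 311.61 m.
That is lower than the 312.01 m at OW-B, so the point is downgradient.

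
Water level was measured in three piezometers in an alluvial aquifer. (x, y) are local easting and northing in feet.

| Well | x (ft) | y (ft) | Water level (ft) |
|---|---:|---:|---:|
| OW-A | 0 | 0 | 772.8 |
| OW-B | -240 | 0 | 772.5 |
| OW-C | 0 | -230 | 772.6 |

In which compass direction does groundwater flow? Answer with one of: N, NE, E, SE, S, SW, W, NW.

SW

∂h/∂x = (772.5 − 772.8) / (-240 − 0) = +0.001250
∂h/∂y = (772.6 − 772.8) / (-230 − 0) = +0.0008696
Flow = −∇h = (-0.001250 east, -0.0008696 north), which points southwest.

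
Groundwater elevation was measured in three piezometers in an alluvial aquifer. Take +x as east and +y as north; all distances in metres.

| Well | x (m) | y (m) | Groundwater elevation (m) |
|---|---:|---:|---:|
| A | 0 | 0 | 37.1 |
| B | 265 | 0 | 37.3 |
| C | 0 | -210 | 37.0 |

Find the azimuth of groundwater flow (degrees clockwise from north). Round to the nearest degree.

238°

∂h/∂x = (37.3 − 37.1) / (265 − 0) = +0.0007547
∂h/∂y = (37.0 − 37.1) / (-210 − 0) = +0.0004762
Flow direction (−∇h) has components (-0.0007547 E, -0.0004762 N).
Azimuth = atan2(E, N) = atan2(-0.0007547, -0.0004762) = 237.8° ≈ 238°.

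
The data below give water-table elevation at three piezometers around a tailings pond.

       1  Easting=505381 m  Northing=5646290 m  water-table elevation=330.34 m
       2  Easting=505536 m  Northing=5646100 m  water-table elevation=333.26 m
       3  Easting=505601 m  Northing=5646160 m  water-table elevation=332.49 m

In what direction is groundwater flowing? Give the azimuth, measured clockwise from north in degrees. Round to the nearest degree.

355°

With h = a·x + b·y + c and 1 as origin, the differences give:
  155·a + (-190)·b = +2.92
  220·a + (-130)·b = +2.15
Eliminate b (×(-130) and ×(-190), subtract): 21650·a = 28.900 → a = ∂h/∂x = +0.001335
Back-substitute: b = ∂h/∂y = -0.01428.
Flow direction (−∇h) has components (-0.001335 E, +0.01428 N).
Azimuth = atan2(E, N) = atan2(-0.001335, +0.01428) = 354.7° ≈ 355°.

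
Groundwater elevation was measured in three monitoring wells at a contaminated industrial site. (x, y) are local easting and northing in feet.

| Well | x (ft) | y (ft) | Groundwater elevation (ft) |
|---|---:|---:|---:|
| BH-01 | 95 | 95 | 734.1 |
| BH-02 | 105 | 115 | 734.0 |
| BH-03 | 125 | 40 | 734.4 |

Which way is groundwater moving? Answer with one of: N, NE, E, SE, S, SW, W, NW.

N

Differences from BH-01: to BH-02 (Δx, Δy, Δh) = (10, 20, -0.1); to BH-03 = (30, -55, +0.3).
Determinant of the coordinate differences = 10·(-55) − 30·20 = -1150.
∂h/∂x = [(-0.1)·(-55) − (+0.3)·20] / -1150 = +0.0004348
∂h/∂y = [10·(+0.3) − 30·(-0.1)] / -1150 = -0.005217
Flow = −∇h = (-0.0004348 east, +0.005217 north), which points north.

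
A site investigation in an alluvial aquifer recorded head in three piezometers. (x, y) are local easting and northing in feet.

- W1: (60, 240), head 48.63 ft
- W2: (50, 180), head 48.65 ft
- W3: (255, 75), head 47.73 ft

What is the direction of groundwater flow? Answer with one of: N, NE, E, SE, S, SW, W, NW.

E

With h = a·x + b·y + c and W1 as origin, the differences give:
  (-10)·a + (-60)·b = +0.02
  195·a + (-165)·b = -0.90
Eliminate b (×(-165) and ×(-60), subtract): 13350·a = -57.300 → a = ∂h/∂x = -0.004292
Back-substitute: b = ∂h/∂y = +0.0003820.
Flow = −∇h = (+0.004292 east, -0.0003820 north), which points east.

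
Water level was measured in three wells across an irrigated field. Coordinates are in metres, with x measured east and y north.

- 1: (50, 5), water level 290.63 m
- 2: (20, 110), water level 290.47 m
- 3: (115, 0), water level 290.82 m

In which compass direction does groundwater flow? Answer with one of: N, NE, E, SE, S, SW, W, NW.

With h = a·x + b·y + c and 1 as origin, the differences give:
  (-30)·a + 105·b = -0.16
  65·a + (-5)·b = +0.19
Eliminate b (×(-5) and ×105, subtract): -6675·a = -19.150 → a = ∂h/∂x = +0.002869
Back-substitute: b = ∂h/∂y = -0.0007041.
Flow = −∇h = (-0.002869 east, +0.0007041 north), which points west.

W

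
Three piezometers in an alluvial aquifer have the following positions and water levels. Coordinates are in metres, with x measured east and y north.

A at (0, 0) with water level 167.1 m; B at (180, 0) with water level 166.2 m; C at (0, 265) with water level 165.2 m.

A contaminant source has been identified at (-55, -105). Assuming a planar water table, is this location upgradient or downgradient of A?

upgradient

∂h/∂x = (166.2 − 167.1) / (180 − 0) = -0.005000
∂h/∂y = (165.2 − 167.1) / (265 − 0) = -0.007170
Head at (-55, -105) = 167.1 + (-0.005000)·(-55) + (-0.007170)·(-105) = 168.13 m.
That is higher than the 167.1 m at A, so the point is upgradient.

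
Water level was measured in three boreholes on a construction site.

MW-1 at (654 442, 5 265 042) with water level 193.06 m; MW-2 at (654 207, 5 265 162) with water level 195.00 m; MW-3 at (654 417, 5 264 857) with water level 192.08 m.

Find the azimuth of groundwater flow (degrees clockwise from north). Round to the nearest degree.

With h = a·x + b·y + c and MW-1 as origin, the differences give:
  (-235)·a + 120·b = +1.94
  (-25)·a + (-185)·b = -0.98
Eliminate b (×(-185) and ×120, subtract): 46475·a = -241.300 → a = ∂h/∂x = -0.005192
Back-substitute: b = ∂h/∂y = +0.005999.
Flow direction (−∇h) has components (+0.005192 E, -0.005999 N).
Azimuth = atan2(E, N) = atan2(+0.005192, -0.005999) = 139.1° ≈ 139°.

139°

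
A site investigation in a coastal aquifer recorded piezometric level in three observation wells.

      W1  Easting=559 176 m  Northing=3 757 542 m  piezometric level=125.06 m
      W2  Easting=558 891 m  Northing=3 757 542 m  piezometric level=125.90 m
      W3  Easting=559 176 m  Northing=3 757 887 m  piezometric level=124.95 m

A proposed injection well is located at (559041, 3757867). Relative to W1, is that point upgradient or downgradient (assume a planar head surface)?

upgradient

∂h/∂x = (125.90 − 125.06) / (558891 − 559176) = -0.002947
∂h/∂y = (124.95 − 125.06) / (3757887 − 3757542) = -0.0003188
Head at (559041, 3757867) = 125.06 + (-0.002947)·(-135) + (-0.0003188)·(325) = 125.35 m.
That is higher than the 125.06 m at W1, so the point is upgradient.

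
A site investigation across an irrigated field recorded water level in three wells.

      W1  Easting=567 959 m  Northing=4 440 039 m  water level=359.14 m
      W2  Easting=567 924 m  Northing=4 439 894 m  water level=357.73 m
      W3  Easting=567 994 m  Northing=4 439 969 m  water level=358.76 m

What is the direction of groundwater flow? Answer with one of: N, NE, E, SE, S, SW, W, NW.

SW

Differences from W1: to W2 (Δx, Δy, Δh) = (-35, -145, -1.41); to W3 = (35, -70, -0.38).
Determinant of the coordinate differences = (-35)·(-70) − 35·(-145) = 7525.
∂h/∂x = [(-1.41)·(-70) − (-0.38)·(-145)] / 7525 = +0.005794
∂h/∂y = [(-35)·(-0.38) − 35·(-1.41)] / 7525 = +0.008326
Flow = −∇h = (-0.005794 east, -0.008326 north), which points southwest.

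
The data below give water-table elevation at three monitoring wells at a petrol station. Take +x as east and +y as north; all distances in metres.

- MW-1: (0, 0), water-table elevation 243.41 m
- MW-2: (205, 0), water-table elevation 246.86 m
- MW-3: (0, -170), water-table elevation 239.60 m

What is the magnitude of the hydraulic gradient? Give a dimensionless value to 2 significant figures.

0.028

∂h/∂x = (246.86 − 243.41) / (205 − 0) = +0.01683
∂h/∂y = (239.60 − 243.41) / (-170 − 0) = +0.02241
|∇h| = √(0.01683² + 0.02241²) = 0.02803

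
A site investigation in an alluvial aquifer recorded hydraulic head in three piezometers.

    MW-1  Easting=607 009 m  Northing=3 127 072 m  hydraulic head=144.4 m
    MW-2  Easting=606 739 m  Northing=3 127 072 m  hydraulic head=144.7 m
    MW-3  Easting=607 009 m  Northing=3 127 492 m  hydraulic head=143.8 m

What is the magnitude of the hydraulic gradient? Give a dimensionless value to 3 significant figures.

0.00181

∂h/∂x = (144.7 − 144.4) / (606739 − 607009) = -0.001111
∂h/∂y = (143.8 − 144.4) / (3127492 − 3127072) = -0.001429
|∇h| = √(-0.001111² + -0.001429²) = 0.00181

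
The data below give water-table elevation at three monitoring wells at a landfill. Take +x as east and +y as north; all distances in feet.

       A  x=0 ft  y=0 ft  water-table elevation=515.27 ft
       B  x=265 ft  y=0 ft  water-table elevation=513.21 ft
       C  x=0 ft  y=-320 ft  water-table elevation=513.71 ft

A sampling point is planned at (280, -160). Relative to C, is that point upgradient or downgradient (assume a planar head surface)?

∂h/∂x = (513.21 − 515.27) / (265 − 0) = -0.007774
∂h/∂y = (513.71 − 515.27) / (-320 − 0) = +0.004875
Head at (280, -160) = 515.27 + (-0.007774)·(280) + (+0.004875)·(-160) = 512.31 ft.
That is lower than the 513.71 ft at C, so the point is downgradient.

downgradient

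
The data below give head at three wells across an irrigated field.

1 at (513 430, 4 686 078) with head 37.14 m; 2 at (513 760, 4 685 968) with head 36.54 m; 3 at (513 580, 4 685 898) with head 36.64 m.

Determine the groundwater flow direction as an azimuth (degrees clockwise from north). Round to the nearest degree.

145°

Differences from 1: to 2 (Δx, Δy, Δh) = (330, -110, -0.60); to 3 = (150, -180, -0.50).
Determinant of the coordinate differences = 330·(-180) − 150·(-110) = -42900.
∂h/∂x = [(-0.60)·(-180) − (-0.50)·(-110)] / -42900 = -0.001235
∂h/∂y = [330·(-0.50) − 150·(-0.60)] / -42900 = +0.001748
Flow direction (−∇h) has components (+0.001235 E, -0.001748 N).
Azimuth = atan2(E, N) = atan2(+0.001235, -0.001748) = 144.8° ≈ 145°.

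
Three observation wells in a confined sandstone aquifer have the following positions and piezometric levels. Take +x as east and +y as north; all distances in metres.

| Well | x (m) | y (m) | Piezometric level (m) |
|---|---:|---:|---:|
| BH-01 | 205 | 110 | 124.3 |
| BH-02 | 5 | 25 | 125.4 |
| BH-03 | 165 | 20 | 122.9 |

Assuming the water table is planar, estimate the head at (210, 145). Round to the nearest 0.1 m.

Differences from BH-01: to BH-02 (Δx, Δy, Δh) = (-200, -85, +1.1); to BH-03 = (-40, -90, -1.4).
Solve a·Δx + b·Δy = Δh: det = (-200)·(-90) − (-40)·(-85) = 14600.
∂h/∂x = [(+1.1)·(-90) − (-1.4)·(-85)] / 14600 = -0.01493
∂h/∂y = [(-200)·(-1.4) − (-40)·(+1.1)] / 14600 = +0.02219
h(210, 145) = 124.3 + (-0.01493)·(5) + (+0.02219)·(35) = 124.3 -0.075 +0.777 = 125.002 m.

125.0 m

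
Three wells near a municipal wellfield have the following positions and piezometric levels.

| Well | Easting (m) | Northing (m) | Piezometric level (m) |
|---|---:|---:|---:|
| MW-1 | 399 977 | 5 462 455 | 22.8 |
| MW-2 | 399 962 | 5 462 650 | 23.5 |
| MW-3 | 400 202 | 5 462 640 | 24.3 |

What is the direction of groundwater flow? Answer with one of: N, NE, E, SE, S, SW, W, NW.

Differences from MW-1: to MW-2 (Δx, Δy, Δh) = (-15, 195, +0.7); to MW-3 = (225, 185, +1.5).
Determinant of the coordinate differences = (-15)·185 − 225·195 = -46650.
∂h/∂x = [(+0.7)·185 − (+1.5)·195] / -46650 = +0.003494
∂h/∂y = [(-15)·(+1.5) − 225·(+0.7)] / -46650 = +0.003859
Flow = −∇h = (-0.003494 east, -0.003859 north), which points southwest.

SW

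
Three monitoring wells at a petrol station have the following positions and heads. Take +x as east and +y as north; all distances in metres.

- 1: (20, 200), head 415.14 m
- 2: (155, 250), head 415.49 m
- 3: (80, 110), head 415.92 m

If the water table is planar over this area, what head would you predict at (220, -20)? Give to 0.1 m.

417.3 m

Three-point gradient (reference 1): Δ to 2 = (135, 50, +0.35), Δ to 3 = (60, -90, +0.78).
∂h/∂x = +0.004653, ∂h/∂y = -0.005564 (det = -15150).
h(220, -20) = 415.14 + (+0.004653)·(200) + (-0.005564)·(-220) = 415.14 +0.931 +1.224 = 417.295 m.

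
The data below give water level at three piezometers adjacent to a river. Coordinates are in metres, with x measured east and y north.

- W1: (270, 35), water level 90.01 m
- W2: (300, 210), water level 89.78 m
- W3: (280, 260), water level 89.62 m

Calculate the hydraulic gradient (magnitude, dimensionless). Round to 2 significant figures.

Taking W1 as reference: W2−W1 = (30, 175, -0.23); W3−W1 = (10, 225, -0.39).
Determinant of the coordinate differences = 30·225 − 10·175 = 5000.
∂h/∂x = [(-0.23)·225 − (-0.39)·175] / 5000 = +0.003300
∂h/∂y = [30·(-0.39) − 10·(-0.23)] / 5000 = -0.001880
|∇h| = √(0.003300² + -0.001880²) = 0.003798

0.0038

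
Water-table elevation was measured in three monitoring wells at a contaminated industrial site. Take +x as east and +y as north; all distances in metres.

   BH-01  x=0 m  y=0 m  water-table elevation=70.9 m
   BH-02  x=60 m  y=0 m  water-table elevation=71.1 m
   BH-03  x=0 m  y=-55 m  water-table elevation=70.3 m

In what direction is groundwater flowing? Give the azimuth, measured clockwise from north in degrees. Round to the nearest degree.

197°

∂h/∂x = (71.1 − 70.9) / (60 − 0) = +0.003333
∂h/∂y = (70.3 − 70.9) / (-55 − 0) = +0.01091
Flow direction (−∇h) has components (-0.003333 E, -0.01091 N).
Azimuth = atan2(E, N) = atan2(-0.003333, -0.01091) = 197.0° ≈ 197°.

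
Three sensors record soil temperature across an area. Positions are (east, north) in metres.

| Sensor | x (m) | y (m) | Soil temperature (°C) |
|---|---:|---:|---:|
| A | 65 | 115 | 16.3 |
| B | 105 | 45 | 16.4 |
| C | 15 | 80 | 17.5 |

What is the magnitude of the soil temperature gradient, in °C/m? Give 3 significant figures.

Taking A as reference: B−A = (40, -70, +0.1); C−A = (-50, -35, +1.2).
Solve a·Δx + b·Δy = ΔT: det = 40·(-35) − (-50)·(-70) = -4900.
∂T/∂x = [(+0.1)·(-35) − (+1.2)·(-70)] / -4900 = -0.01643
∂T/∂y = [40·(+1.2) − (-50)·(+0.1)] / -4900 = -0.01082
|∇f| = √(-0.01643² + -0.01082²) = 0.01967 °C/m

0.0197 °C/m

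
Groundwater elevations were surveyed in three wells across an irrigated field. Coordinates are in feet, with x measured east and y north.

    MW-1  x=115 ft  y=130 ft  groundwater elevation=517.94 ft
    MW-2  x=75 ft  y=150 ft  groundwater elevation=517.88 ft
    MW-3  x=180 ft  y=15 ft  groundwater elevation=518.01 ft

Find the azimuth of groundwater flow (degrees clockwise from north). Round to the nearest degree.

259°

Differences from MW-1: to MW-2 (Δx, Δy, Δh) = (-40, 20, -0.06); to MW-3 = (65, -115, +0.07).
Determinant of the coordinate differences = (-40)·(-115) − 65·20 = 3300.
∂h/∂x = [(-0.06)·(-115) − (+0.07)·20] / 3300 = +0.001667
∂h/∂y = [(-40)·(+0.07) − 65·(-0.06)] / 3300 = +0.0003333
Flow direction (−∇h) has components (-0.001667 E, -0.0003333 N).
Azimuth = atan2(E, N) = atan2(-0.001667, -0.0003333) = 258.7° ≈ 259°.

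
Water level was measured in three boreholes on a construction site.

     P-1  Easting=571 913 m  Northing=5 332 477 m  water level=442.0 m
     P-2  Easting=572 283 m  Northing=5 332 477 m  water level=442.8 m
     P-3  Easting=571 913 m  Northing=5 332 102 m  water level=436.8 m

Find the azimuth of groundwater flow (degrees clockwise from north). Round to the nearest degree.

∂h/∂x = (442.8 − 442.0) / (572283 − 571913) = +0.002162
∂h/∂y = (436.8 − 442.0) / (5332102 − 5332477) = +0.01387
Flow direction (−∇h) has components (-0.002162 E, -0.01387 N).
Azimuth = atan2(E, N) = atan2(-0.002162, -0.01387) = 188.9° ≈ 189°.

189°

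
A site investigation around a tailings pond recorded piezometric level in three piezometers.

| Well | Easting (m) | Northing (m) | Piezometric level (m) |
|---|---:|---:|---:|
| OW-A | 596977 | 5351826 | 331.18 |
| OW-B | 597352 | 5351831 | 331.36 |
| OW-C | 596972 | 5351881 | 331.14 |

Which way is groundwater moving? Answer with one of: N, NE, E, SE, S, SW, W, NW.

NW

Taking OW-A as reference: OW-B−OW-A = (375, 5, +0.18); OW-C−OW-A = (-5, 55, -0.04).
Determinant of the coordinate differences = 375·55 − (-5)·5 = 20650.
∂h/∂x = [(+0.18)·55 − (-0.04)·5] / 20650 = +0.0004891
∂h/∂y = [375·(-0.04) − (-5)·(+0.18)] / 20650 = -0.0006828
Flow = −∇h = (-0.0004891 east, +0.0006828 north), which points northwest.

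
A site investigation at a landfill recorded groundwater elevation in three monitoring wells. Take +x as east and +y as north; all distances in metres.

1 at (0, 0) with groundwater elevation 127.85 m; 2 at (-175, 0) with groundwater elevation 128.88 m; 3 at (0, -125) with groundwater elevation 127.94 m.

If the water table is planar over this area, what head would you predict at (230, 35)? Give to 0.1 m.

126.5 m

∂h/∂x = (128.88 − 127.85) / (-175 − 0) = -0.005886
∂h/∂y = (127.94 − 127.85) / (-125 − 0) = -0.0007200
h(230, 35) = 127.85 + (-0.005886)·(230) + (-0.0007200)·(35) = 127.85 -1.354 -0.025 = 126.471 m.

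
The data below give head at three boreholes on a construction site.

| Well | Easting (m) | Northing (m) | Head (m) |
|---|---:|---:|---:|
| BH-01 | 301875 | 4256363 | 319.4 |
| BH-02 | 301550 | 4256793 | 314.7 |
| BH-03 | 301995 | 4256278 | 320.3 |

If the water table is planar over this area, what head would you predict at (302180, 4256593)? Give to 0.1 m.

316.6 m

Three-point gradient (reference BH-01): Δ to BH-02 = (-325, 430, -4.7), Δ to BH-03 = (120, -85, +0.9).
∂h/∂x = -0.0005214, ∂h/∂y = -0.01132 (det = -23975).
h(302180, 4256593) = 319.4 + (-0.0005214)·(305) + (-0.01132)·(230) = 319.4 -0.159 -2.605 = 316.636 m.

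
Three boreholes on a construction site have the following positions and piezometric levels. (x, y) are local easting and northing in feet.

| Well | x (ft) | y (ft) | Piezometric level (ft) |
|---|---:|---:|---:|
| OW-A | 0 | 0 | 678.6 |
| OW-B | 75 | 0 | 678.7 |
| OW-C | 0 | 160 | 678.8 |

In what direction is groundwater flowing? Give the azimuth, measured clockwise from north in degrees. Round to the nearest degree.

∂h/∂x = (678.7 − 678.6) / (75 − 0) = +0.001333
∂h/∂y = (678.8 − 678.6) / (160 − 0) = +0.001250
Flow direction (−∇h) has components (-0.001333 E, -0.001250 N).
Azimuth = atan2(E, N) = atan2(-0.001333, -0.001250) = 226.8° ≈ 227°.

227°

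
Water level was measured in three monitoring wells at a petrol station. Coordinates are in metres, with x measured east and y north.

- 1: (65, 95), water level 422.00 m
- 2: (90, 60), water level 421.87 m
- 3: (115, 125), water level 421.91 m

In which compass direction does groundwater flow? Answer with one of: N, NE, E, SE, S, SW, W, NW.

Taking 1 as reference: 2−1 = (25, -35, -0.13); 3−1 = (50, 30, -0.09).
Determinant of the coordinate differences = 25·30 − 50·(-35) = 2500.
∂h/∂x = [(-0.13)·30 − (-0.09)·(-35)] / 2500 = -0.002820
∂h/∂y = [25·(-0.09) − 50·(-0.13)] / 2500 = +0.001700
Flow = −∇h = (+0.002820 east, -0.001700 north), which points southeast.

SE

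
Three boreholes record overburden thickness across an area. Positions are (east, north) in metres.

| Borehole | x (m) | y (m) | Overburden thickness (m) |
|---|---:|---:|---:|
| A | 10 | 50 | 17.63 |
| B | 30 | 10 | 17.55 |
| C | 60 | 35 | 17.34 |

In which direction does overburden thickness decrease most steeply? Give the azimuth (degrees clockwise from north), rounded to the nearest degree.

Three-point gradient (reference A): Δ to B = (20, -40, -0.08), Δ to C = (50, -15, -0.29).
∂d/∂x = -0.006118, ∂d/∂y = -0.001059 (det = 1700).
Steepest decrease is along −∇f: components (+0.006118 E, +0.001059 N).
Azimuth = atan2(+0.006118, +0.001059) = 80.2° ≈ 080°.

080°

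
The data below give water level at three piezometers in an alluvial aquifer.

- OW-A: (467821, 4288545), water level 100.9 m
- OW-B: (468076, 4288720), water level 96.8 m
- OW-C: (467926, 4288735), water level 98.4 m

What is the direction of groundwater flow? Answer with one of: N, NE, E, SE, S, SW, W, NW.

NE

With h = a·x + b·y + c and OW-A as origin, the differences give:
  255·a + 175·b = -4.1
  105·a + 190·b = -2.5
Eliminate b (×190 and ×175, subtract): 30075·a = -341.50 → a = ∂h/∂x = -0.01135
Back-substitute: b = ∂h/∂y = -0.006883.
Flow = −∇h = (+0.01135 east, +0.006883 north), which points northeast.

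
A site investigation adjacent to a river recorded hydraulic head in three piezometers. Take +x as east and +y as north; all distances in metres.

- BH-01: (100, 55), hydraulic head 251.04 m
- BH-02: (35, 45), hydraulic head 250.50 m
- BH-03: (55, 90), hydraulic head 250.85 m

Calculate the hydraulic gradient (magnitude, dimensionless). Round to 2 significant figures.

0.0088

Taking BH-01 as reference: BH-02−BH-01 = (-65, -10, -0.54); BH-03−BH-01 = (-45, 35, -0.19).
Solve a·Δx + b·Δy = Δh: det = (-65)·35 − (-45)·(-10) = -2725.
∂h/∂x = [(-0.54)·35 − (-0.19)·(-10)] / -2725 = +0.007633
∂h/∂y = [(-65)·(-0.19) − (-45)·(-0.54)] / -2725 = +0.004385
|∇h| = √(0.007633² + 0.004385²) = 0.008803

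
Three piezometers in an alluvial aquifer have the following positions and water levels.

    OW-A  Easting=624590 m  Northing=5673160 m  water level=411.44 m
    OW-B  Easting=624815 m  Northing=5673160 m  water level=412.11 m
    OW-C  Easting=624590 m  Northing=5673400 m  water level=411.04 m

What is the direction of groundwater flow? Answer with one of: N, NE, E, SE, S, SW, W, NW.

NW

∂h/∂x = (412.11 − 411.44) / (624815 − 624590) = +0.002978
∂h/∂y = (411.04 − 411.44) / (5673400 − 5673160) = -0.001667
Flow = −∇h = (-0.002978 east, +0.001667 north), which points northwest.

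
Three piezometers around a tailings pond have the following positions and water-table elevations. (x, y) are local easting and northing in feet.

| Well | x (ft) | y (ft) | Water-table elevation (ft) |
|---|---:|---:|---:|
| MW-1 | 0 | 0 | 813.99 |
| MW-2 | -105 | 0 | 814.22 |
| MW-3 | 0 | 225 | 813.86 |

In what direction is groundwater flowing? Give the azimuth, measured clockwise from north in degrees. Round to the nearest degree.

075°

∂h/∂x = (814.22 − 813.99) / (-105 − 0) = -0.002190
∂h/∂y = (813.86 − 813.99) / (225 − 0) = -0.0005778
Flow direction (−∇h) has components (+0.002190 E, +0.0005778 N).
Azimuth = atan2(E, N) = atan2(+0.002190, +0.0005778) = 75.2° ≈ 075°.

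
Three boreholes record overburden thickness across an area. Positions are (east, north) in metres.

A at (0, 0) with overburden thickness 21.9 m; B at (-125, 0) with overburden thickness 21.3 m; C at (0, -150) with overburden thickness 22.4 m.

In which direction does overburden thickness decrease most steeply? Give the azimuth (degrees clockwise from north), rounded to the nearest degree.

305°

∂d/∂x = (21.3 − 21.9) / (-125 − 0) = +0.004800
∂d/∂y = (22.4 − 21.9) / (-150 − 0) = -0.003333
Steepest decrease is along −∇f: components (-0.004800 E, +0.003333 N).
Azimuth = atan2(-0.004800, +0.003333) = 304.8° ≈ 305°.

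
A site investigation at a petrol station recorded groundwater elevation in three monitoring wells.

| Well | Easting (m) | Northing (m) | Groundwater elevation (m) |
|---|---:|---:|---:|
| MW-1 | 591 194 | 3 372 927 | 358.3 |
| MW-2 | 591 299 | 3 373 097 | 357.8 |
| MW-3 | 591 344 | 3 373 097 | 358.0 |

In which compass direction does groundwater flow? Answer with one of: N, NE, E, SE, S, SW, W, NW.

Differences from MW-1: to MW-2 (Δx, Δy, Δh) = (105, 170, -0.5); to MW-3 = (150, 170, -0.3).
Determinant of the coordinate differences = 105·170 − 150·170 = -7650.
∂h/∂x = [(-0.5)·170 − (-0.3)·170] / -7650 = +0.004444
∂h/∂y = [105·(-0.3) − 150·(-0.5)] / -7650 = -0.005686
Flow = −∇h = (-0.004444 east, +0.005686 north), which points northwest.

NW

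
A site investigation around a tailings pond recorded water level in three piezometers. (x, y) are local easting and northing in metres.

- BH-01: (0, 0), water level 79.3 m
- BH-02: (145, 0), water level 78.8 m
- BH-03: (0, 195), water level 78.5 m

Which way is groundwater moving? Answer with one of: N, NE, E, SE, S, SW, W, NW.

NE

∂h/∂x = (78.8 − 79.3) / (145 − 0) = -0.003448
∂h/∂y = (78.5 − 79.3) / (195 − 0) = -0.004103
Flow = −∇h = (+0.003448 east, +0.004103 north), which points northeast.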